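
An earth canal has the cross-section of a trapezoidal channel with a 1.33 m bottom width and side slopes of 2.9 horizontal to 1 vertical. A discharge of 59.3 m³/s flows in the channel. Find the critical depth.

At critical depth, Q² T / (g A³) = 1, i.e. A³/T = Q²/g = 59.3²/9.81 = 358.5.
At y = 2.58 m: A³/T = 721.2 — too large.
At y = 1.58 m: A³/T = 77.67 — too small.
At y = 2.22 m: A³/T = 361 — ≈ 358.5.

y_c = 2.22 m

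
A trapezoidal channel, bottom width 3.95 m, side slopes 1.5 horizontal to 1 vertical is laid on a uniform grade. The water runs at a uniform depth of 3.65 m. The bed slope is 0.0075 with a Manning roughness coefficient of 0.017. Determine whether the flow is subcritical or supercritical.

With bottom width b = 3.95 m and side slope z = 1.5: A = (b + zy)y = (3.95 + 1.5×3.65)×3.65 = 34.4 m²; P = b + 2y√(1+z²) = 3.95 + 2×3.65×1.803 = 17.11 m.
Hydraulic radius R = A/P = 34.4/17.11 = 2.011 m.
V = (1/n) R^(2/3) √S = (1/0.017) × 2.011^(2/3) × √0.0075 = 8.115 m/s. Hydraulic depth D_h = A/T = 34.4/14.9 = 2.309 m.
Froude number Fr = V/√(g·D_h) = 8.115/√(9.81×2.309) = 1.71, which is greater than 1, so the flow is supercritical.

supercritical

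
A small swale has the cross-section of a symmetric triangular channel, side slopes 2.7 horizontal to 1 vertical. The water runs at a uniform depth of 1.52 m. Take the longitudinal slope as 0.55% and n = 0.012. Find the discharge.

For a triangular section with side slope z = 2.7: A = zy² = 2.7×1.52² = 6.238 m²; P = 2y√(1+z²) = 2×1.52×2.879 = 8.753 m.
Hydraulic radius R = A/P = 6.238/8.753 = 0.7127 m.
Manning's equation: Q = (1/n) A R^(2/3) S^(1/2) = (1/0.012) × 6.238 × 0.7127^(2/3) × 0.0055^(1/2) = 30.8 m³/s.

Q = 30.8 m³/s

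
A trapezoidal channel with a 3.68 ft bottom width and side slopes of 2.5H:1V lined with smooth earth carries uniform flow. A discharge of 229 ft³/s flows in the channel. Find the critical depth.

y_c = 2.85 ft

At critical depth, Q² T / (g A³) = 1, i.e. A³/T = Q²/g = 229²/32.2 = 1629.
Try y = 3.43 ft: A³/T = 3566 — over.
Try y = 2.12 ft: A³/T = 483.2 — short.
Try y = 2.85 ft: A³/T = 1629 — matches.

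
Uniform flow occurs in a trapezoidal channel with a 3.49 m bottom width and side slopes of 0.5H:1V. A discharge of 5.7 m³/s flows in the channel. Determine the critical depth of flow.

y_c = 0.628 m

At critical depth, Q² T / (g A³) = 1, i.e. A³/T = Q²/g = 5.7²/9.81 = 3.312.
Try y = 0.502 m: A³/T = 1.659 — too small.
Try y = 0.693 m: A³/T = 4.493 — too large.
Try y = 0.628 m: A³/T = 3.311 — matches.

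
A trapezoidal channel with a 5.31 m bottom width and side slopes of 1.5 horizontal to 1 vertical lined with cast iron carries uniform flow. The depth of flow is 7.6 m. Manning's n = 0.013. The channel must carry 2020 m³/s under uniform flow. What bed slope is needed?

With bottom width b = 5.31 m and side slope z = 1.5: A = (b + zy)y = (5.31 + 1.5×7.6)×7.6 = 127 m²; P = b + 2y√(1+z²) = 5.31 + 2×7.6×1.803 = 32.71 m.
Hydraulic radius R = A/P = 127/32.71 = 3.882 m.
From Manning's equation, S = [nQ / (1 A R^(2/3))]² = [0.013 × 2020 / (1 × 127 × 3.882^(2/3))]² = 0.00701.

S = 0.00701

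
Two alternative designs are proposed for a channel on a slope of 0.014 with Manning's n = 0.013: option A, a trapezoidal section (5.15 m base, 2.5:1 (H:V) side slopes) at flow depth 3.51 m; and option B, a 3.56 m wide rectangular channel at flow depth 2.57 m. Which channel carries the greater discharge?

Channel A: With bottom width b = 5.15 m and side slope z = 2.5: A = (b + zy)y = (5.15 + 2.5×3.51)×3.51 = 48.88 m²; P = b + 2y√(1+z²) = 5.15 + 2×3.51×2.693 = 24.05 m. Hydraulic radius R = A/P = 48.88/24.05 = 2.032 m. Q_A = (1/0.013)·48.88·2.032^(2/3)·√0.014 = 713.7 m³/s.
Channel B: Flow area A = b·y = 3.56 × 2.57 = 9.149 m². Wetted perimeter P = b + 2y = 3.56 + 2×2.57 = 8.7 m. Hydraulic radius R = A/P = 9.149/8.7 = 1.052 m. Q_B = (1/0.013)·9.149·1.052^(2/3)·√0.014 = 86.12 m³/s.
Q_A = 713.7 m³/s vs Q_B = 86.12 m³/s, so channel A carries more.

channel A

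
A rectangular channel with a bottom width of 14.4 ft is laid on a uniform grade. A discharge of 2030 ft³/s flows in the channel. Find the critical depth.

For a rectangular channel, critical depth y_c = (q²/g)^(1/3) where q = Q/b = 2030/14.4 = 141 ft²/s.
So y_c = (141²/32.2)^(1/3) = 8.51 ft.

y_c = 8.51 ft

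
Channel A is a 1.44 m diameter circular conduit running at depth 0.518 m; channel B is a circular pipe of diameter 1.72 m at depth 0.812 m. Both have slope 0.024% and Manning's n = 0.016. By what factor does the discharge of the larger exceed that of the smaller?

2.63

Channel A: For a circular section of diameter D = 1.44 m at depth y = 0.518 m, the central angle is θ = 2 arccos(1 − 2y/D) = 2.573 rad. Then A = (D²/8)(θ − sin θ) = 0.5273 m² and P = Dθ/2 = 1.852 m. Hydraulic radius R = A/P = 0.5273/1.852 = 0.2846 m. Q_A = (1/0.016)·0.5273·0.2846^(2/3)·√0.00024 = 0.2209 m³/s.
Channel B: For a circular section of diameter D = 1.72 m at depth y = 0.812 m, the central angle is θ = 2 arccos(1 − 2y/D) = 3.03 rad. Then A = (D²/8)(θ − sin θ) = 1.079 m² and P = Dθ/2 = 2.606 m. Hydraulic radius R = A/P = 1.079/2.606 = 0.4142 m. Q_B = (1/0.016)·1.079·0.4142^(2/3)·√0.00024 = 0.5806 m³/s.
The larger discharge is 0.5806 m³/s and the smaller is 0.2209 m³/s; the ratio is 2.63.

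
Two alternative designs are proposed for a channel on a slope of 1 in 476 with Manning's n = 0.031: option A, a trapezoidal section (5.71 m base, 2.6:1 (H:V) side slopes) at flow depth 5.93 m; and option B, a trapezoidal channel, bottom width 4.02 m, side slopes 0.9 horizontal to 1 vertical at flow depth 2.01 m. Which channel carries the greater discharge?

Channel A: With bottom width b = 5.71 m and side slope z = 2.6: A = (b + zy)y = (5.71 + 2.6×5.93)×5.93 = 125.3 m²; P = b + 2y√(1+z²) = 5.71 + 2×5.93×2.786 = 38.75 m. Hydraulic radius R = A/P = 125.3/38.75 = 3.233 m. Q_A = (1/0.031)·125.3·3.233^(2/3)·√0.002101 = 405.1 m³/s.
Channel B: With bottom width b = 4.02 m and side slope z = 0.9: A = (b + zy)y = (4.02 + 0.9×2.01)×2.01 = 11.72 m²; P = b + 2y√(1+z²) = 4.02 + 2×2.01×1.345 = 9.428 m. Hydraulic radius R = A/P = 11.72/9.428 = 1.243 m. Q_B = (1/0.031)·11.72·1.243^(2/3)·√0.002101 = 20.02 m³/s.
Q_A = 405.1 m³/s vs Q_B = 20.02 m³/s, so channel A carries more.

channel A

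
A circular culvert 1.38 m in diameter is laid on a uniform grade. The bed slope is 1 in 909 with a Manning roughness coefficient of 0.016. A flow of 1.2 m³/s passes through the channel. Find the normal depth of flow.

Manning's equation rearranged: A R^(2/3) = nQ / (1·√S) = 0.016 × 1.2 / (√0.0011) = 0.5789.
Try y = 0.733 m: A R^(2/3) = 0.4071 — low.
Try y = 0.922 m: A R^(2/3) = 0.5785 — matches.

y_n = 0.922 m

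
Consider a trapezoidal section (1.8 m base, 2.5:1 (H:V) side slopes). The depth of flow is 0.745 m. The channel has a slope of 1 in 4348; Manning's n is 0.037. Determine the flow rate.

With bottom width b = 1.8 m and side slope z = 2.5: A = (b + zy)y = (1.8 + 2.5×0.745)×0.745 = 2.729 m²; P = b + 2y√(1+z²) = 1.8 + 2×0.745×2.693 = 5.812 m.
Hydraulic radius R = A/P = 2.729/5.812 = 0.4695 m.
Manning's equation: Q = (1/n) A R^(2/3) S^(1/2) = (1/0.037) × 2.729 × 0.4695^(2/3) × 0.00023^(1/2) = 0.676 m³/s.

Q = 0.676 m³/s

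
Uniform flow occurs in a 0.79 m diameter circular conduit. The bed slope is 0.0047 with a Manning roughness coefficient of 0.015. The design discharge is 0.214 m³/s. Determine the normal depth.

Manning's equation rearranged: A R^(2/3) = nQ / (1·√S) = 0.015 × 0.214 / (√0.0047) = 0.04682.
Try y = 0.207 m: A R^(2/3) = 0.02499 — too small.
Try y = 0.354 m: A R^(2/3) = 0.06873 — too large.
Try y = 0.287 m: A R^(2/3) = 0.04688 — matches.

y_n = 0.287 m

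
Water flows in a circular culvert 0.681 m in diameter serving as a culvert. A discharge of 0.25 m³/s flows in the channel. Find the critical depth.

At critical depth, Q² T / (g A³) = 1, i.e. A³/T = Q²/g = 0.25²/9.81 = 0.006371.
Try y = 0.222 m: A³/T = 0.001716 — low.
Try y = 0.366 m: A³/T = 0.01169 — high.
Try y = 0.312 m: A³/T = 0.00635 — close enough.

y_c = 0.312 m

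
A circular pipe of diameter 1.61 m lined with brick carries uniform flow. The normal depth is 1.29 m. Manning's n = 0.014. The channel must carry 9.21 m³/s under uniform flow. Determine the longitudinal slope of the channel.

For a circular section of diameter D = 1.61 m at depth y = 1.29 m, the central angle is θ = 2 arccos(1 − 2y/D) = 4.435 rad. Then A = (D²/8)(θ − sin θ) = 1.749 m² and P = Dθ/2 = 3.57 m.
Hydraulic radius R = A/P = 1.749/3.57 = 0.4898 m.
From Manning's equation, S = [nQ / (1 A R^(2/3))]² = [0.014 × 9.21 / (1 × 1.749 × 0.4898^(2/3))]² = 0.0141.

S = 0.0141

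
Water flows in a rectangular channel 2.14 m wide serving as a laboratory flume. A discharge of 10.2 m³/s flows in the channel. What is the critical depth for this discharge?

For a rectangular channel, critical depth y_c = (q²/g)^(1/3) where q = Q/b = 10.2/2.14 = 4.766 m²/s.
So y_c = (4.766²/9.81)^(1/3) = 1.32 m.

y_c = 1.32 m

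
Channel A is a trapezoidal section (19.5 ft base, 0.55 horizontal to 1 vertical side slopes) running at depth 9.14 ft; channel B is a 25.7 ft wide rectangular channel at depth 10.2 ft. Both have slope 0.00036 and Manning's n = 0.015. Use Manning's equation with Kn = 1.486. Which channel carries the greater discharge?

Channel A: With bottom width b = 19.5 ft and side slope z = 0.55: A = (b + zy)y = (19.5 + 0.55×9.14)×9.14 = 224.2 ft²; P = b + 2y√(1+z²) = 19.5 + 2×9.14×1.141 = 40.36 ft. Hydraulic radius R = A/P = 224.2/40.36 = 5.554 ft. Q_A = (1.486/0.015)·224.2·5.554^(2/3)·√0.00036 = 1322 ft³/s.
Channel B: Flow area A = b·y = 25.7 × 10.2 = 262.1 ft². Wetted perimeter P = b + 2y = 25.7 + 2×10.2 = 46.1 ft. Hydraulic radius R = A/P = 262.1/46.1 = 5.686 ft. Q_B = (1.486/0.015)·262.1·5.686^(2/3)·√0.00036 = 1570 ft³/s.
Q_A = 1322 ft³/s vs Q_B = 1570 ft³/s, so channel B carries more.

channel B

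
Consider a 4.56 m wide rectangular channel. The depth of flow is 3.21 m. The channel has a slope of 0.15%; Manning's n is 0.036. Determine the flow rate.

Q = 19.1 m³/s

Flow area A = b·y = 4.56 × 3.21 = 14.64 m². Wetted perimeter P = b + 2y = 4.56 + 2×3.21 = 10.98 m.
Hydraulic radius R = A/P = 14.64/10.98 = 1.333 m.
Manning's equation: Q = (1/n) A R^(2/3) S^(1/2) = (1/0.036) × 14.64 × 1.333^(2/3) × 0.0015^(1/2) = 19.1 m³/s.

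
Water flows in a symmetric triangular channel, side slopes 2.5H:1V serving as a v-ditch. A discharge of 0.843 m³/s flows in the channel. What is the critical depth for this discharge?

y_c = 0.471 m

At critical depth, Q² T / (g A³) = 1, i.e. A³/T = Q²/g = 0.843²/9.81 = 0.07244.
At y = 0.41 m: A³/T = 0.03621 — too small.
At y = 0.471 m: A³/T = 0.07244 — close enough.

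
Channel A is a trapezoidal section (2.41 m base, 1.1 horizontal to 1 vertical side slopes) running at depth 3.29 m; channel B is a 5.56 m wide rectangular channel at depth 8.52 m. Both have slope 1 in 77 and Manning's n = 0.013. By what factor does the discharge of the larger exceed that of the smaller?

Channel A: With bottom width b = 2.41 m and side slope z = 1.1: A = (b + zy)y = (2.41 + 1.1×3.29)×3.29 = 19.84 m²; P = b + 2y√(1+z²) = 2.41 + 2×3.29×1.487 = 12.19 m. Hydraulic radius R = A/P = 19.84/12.19 = 1.627 m. Q_A = (1/0.013)·19.84·1.627^(2/3)·√0.01299 = 240.5 m³/s.
Channel B: Flow area A = b·y = 5.56 × 8.52 = 47.37 m². Wetted perimeter P = b + 2y = 5.56 + 2×8.52 = 22.6 m. Hydraulic radius R = A/P = 47.37/22.6 = 2.096 m. Q_B = (1/0.013)·47.37·2.096^(2/3)·√0.01299 = 680.1 m³/s.
The larger discharge is 680.1 m³/s and the smaller is 240.5 m³/s; the ratio is 2.83.

2.83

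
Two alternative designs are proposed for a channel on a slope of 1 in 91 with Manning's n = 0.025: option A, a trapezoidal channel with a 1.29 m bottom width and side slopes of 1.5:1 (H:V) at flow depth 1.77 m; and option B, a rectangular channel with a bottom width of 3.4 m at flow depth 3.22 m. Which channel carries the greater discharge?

channel B

Channel A: With bottom width b = 1.29 m and side slope z = 1.5: A = (b + zy)y = (1.29 + 1.5×1.77)×1.77 = 6.983 m²; P = b + 2y√(1+z²) = 1.29 + 2×1.77×1.803 = 7.672 m. Hydraulic radius R = A/P = 6.983/7.672 = 0.9102 m. Q_A = (1/0.025)·6.983·0.9102^(2/3)·√0.01099 = 27.5 m³/s.
Channel B: Flow area A = b·y = 3.4 × 3.22 = 10.95 m². Wetted perimeter P = b + 2y = 3.4 + 2×3.22 = 9.84 m. Hydraulic radius R = A/P = 10.95/9.84 = 1.113 m. Q_B = (1/0.025)·10.95·1.113^(2/3)·√0.01099 = 49.29 m³/s.
Q_A = 27.5 m³/s vs Q_B = 49.29 m³/s, so channel B carries more.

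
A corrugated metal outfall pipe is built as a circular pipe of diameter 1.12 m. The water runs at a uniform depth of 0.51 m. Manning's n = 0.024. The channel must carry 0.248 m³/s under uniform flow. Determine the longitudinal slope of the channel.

For a circular section of diameter D = 1.12 m at depth y = 0.51 m, the central angle is θ = 2 arccos(1 − 2y/D) = 2.963 rad. Then A = (D²/8)(θ − sin θ) = 0.4367 m² and P = Dθ/2 = 1.659 m.
Hydraulic radius R = A/P = 0.4367/1.659 = 0.2632 m.
From Manning's equation, S = [nQ / (1 A R^(2/3))]² = [0.024 × 0.248 / (1 × 0.4367 × 0.2632^(2/3))]² = 0.0011.

S = 0.0011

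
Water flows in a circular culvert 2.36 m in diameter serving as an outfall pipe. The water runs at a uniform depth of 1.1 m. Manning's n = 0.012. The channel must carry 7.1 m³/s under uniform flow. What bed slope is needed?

S = 0.00391

For a circular section of diameter D = 2.36 m at depth y = 1.1 m, the central angle is θ = 2 arccos(1 − 2y/D) = 3.006 rad. Then A = (D²/8)(θ − sin θ) = 1.999 m² and P = Dθ/2 = 3.547 m.
Hydraulic radius R = A/P = 1.999/3.547 = 0.5634 m.
From Manning's equation, S = [nQ / (1 A R^(2/3))]² = [0.012 × 7.1 / (1 × 1.999 × 0.5634^(2/3))]² = 0.00391.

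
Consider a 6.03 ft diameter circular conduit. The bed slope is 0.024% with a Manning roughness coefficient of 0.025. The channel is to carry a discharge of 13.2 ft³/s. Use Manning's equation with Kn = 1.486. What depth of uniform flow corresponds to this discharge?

y_n = 2.58 ft

Manning's equation rearranged: A R^(2/3) = nQ / (1.486·√S) = 0.025 × 13.2 / (1.486 × √0.00024) = 14.33.
Trying y = 2.89 ft: A R^(2/3) = 17.46 — over.
Trying y = 2.16 ft: A R^(2/3) = 10.31 — short.
Trying y = 2.58 ft: A R^(2/3) = 14.29 — ≈ 14.33.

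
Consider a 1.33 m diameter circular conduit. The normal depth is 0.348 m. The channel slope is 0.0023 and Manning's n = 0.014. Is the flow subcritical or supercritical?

subcritical

For a circular section of diameter D = 1.33 m at depth y = 0.348 m, the central angle is θ = 2 arccos(1 − 2y/D) = 2.148 rad. Then A = (D²/8)(θ − sin θ) = 0.2896 m² and P = Dθ/2 = 1.428 m.
Hydraulic radius R = A/P = 0.2896/1.428 = 0.2028 m.
V = (1/n) R^(2/3) √S = (1/0.014) × 0.2028^(2/3) × √0.0023 = 1.182 m/s. Hydraulic depth D_h = A/T = 0.2896/1.169 = 0.2477 m.
Froude number Fr = V/√(g·D_h) = 1.182/√(9.81×0.2477) = 0.758, which is less than 1, so the flow is subcritical.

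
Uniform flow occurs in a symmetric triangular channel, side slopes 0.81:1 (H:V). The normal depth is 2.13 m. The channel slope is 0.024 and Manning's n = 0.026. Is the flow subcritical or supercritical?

For a triangular section with side slope z = 0.81: A = zy² = 0.81×2.13² = 3.675 m²; P = 2y√(1+z²) = 2×2.13×1.287 = 5.482 m.
Hydraulic radius R = A/P = 3.675/5.482 = 0.6703 m.
V = (1/n) R^(2/3) √S = (1/0.026) × 0.6703^(2/3) × √0.024 = 4.564 m/s. Hydraulic depth D_h = A/T = 3.675/3.451 = 1.065 m.
Froude number Fr = V/√(g·D_h) = 4.564/√(9.81×1.065) = 1.41, which is greater than 1, so the flow is supercritical.

supercritical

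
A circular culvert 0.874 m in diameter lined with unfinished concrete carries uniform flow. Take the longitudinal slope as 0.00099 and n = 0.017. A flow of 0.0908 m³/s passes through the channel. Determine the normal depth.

y_n = 0.282 m

Manning's equation rearranged: A R^(2/3) = nQ / (1·√S) = 0.017 × 0.0908 / (√0.00099) = 0.04906.
Try y = 0.202 m: A R^(2/3) = 0.0255 — too small.
Try y = 0.282 m: A R^(2/3) = 0.04903 — ≈ 0.04906.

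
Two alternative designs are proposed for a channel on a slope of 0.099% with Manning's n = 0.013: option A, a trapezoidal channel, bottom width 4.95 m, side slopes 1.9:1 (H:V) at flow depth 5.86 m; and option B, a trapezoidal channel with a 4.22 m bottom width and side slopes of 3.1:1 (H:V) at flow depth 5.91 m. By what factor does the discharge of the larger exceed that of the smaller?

Channel A: With bottom width b = 4.95 m and side slope z = 1.9: A = (b + zy)y = (4.95 + 1.9×5.86)×5.86 = 94.25 m²; P = b + 2y√(1+z²) = 4.95 + 2×5.86×2.147 = 30.11 m. Hydraulic radius R = A/P = 94.25/30.11 = 3.13 m. Q_A = (1/0.013)·94.25·3.13^(2/3)·√0.00099 = 488.1 m³/s.
Channel B: With bottom width b = 4.22 m and side slope z = 3.1: A = (b + zy)y = (4.22 + 3.1×5.91)×5.91 = 133.2 m²; P = b + 2y√(1+z²) = 4.22 + 2×5.91×3.257 = 42.72 m. Hydraulic radius R = A/P = 133.2/42.72 = 3.118 m. Q_B = (1/0.013)·133.2·3.118^(2/3)·√0.00099 = 688.2 m³/s.
The larger discharge is 688.2 m³/s and the smaller is 488.1 m³/s; the ratio is 1.41.

1.41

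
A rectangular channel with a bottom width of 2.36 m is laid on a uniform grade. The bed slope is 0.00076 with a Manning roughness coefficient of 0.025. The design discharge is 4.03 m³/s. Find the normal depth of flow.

Manning's equation rearranged: A R^(2/3) = nQ / (1·√S) = 0.025 × 4.03 / (√0.00076) = 3.655.
Trying y = 1.46 m: A R^(2/3) = 2.592 — short.
Trying y = 2.39 m: A R^(2/3) = 4.82 — over.
Trying y = 1.91 m: A R^(2/3) = 3.652 — ≈ 3.655.

y_n = 1.91 m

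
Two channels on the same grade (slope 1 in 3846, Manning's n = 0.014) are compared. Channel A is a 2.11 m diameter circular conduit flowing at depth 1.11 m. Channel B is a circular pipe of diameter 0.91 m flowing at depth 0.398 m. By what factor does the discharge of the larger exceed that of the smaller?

13

Channel A: For a circular section of diameter D = 2.11 m at depth y = 1.11 m, the central angle is θ = 2 arccos(1 − 2y/D) = 3.246 rad. Then A = (D²/8)(θ − sin θ) = 1.864 m² and P = Dθ/2 = 3.424 m. Hydraulic radius R = A/P = 1.864/3.424 = 0.5444 m. Q_A = (1/0.014)·1.864·0.5444^(2/3)·√0.00026 = 1.432 m³/s.
Channel B: For a circular section of diameter D = 0.91 m at depth y = 0.398 m, the central angle is θ = 2 arccos(1 − 2y/D) = 2.89 rad. Then A = (D²/8)(θ − sin θ) = 0.2735 m² and P = Dθ/2 = 1.315 m. Hydraulic radius R = A/P = 0.2735/1.315 = 0.2079 m. Q_B = (1/0.014)·0.2735·0.2079^(2/3)·√0.00026 = 0.1105 m³/s.
The larger discharge is 1.432 m³/s and the smaller is 0.1105 m³/s; the ratio is 13.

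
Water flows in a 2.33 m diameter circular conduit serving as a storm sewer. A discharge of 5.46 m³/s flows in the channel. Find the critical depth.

At critical depth, Q² T / (g A³) = 1, i.e. A³/T = Q²/g = 5.46²/9.81 = 3.039.
At y = 0.908 m: A³/T = 1.601 — short.
At y = 1.31 m: A³/T = 6.509 — over.
At y = 1.07 m: A³/T = 3.004 — close enough.

y_c = 1.07 m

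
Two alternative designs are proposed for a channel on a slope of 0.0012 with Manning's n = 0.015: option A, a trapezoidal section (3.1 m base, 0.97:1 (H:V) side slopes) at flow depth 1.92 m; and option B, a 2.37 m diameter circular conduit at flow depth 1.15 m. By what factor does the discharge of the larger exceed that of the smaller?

6.98

Channel A: With bottom width b = 3.1 m and side slope z = 0.97: A = (b + zy)y = (3.1 + 0.97×1.92)×1.92 = 9.528 m²; P = b + 2y√(1+z²) = 3.1 + 2×1.92×1.393 = 8.45 m. Hydraulic radius R = A/P = 9.528/8.45 = 1.128 m. Q_A = (1/0.015)·9.528·1.128^(2/3)·√0.0012 = 23.84 m³/s.
Channel B: For a circular section of diameter D = 2.37 m at depth y = 1.15 m, the central angle is θ = 2 arccos(1 − 2y/D) = 3.083 rad. Then A = (D²/8)(θ − sin θ) = 2.123 m² and P = Dθ/2 = 3.653 m. Hydraulic radius R = A/P = 2.123/3.653 = 0.5812 m. Q_B = (1/0.015)·2.123·0.5812^(2/3)·√0.0012 = 3.414 m³/s.
The larger discharge is 23.84 m³/s and the smaller is 3.414 m³/s; the ratio is 6.98.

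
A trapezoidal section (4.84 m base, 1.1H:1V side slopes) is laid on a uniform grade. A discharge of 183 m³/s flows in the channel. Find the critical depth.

y_c = 3.92 m

At critical depth, Q² T / (g A³) = 1, i.e. A³/T = Q²/g = 183²/9.81 = 3414.
At y = 4.6 m: A³/T = 6313 — over.
At y = 3 m: A³/T = 1273 — short.
At y = 3.92 m: A³/T = 3430 — close enough.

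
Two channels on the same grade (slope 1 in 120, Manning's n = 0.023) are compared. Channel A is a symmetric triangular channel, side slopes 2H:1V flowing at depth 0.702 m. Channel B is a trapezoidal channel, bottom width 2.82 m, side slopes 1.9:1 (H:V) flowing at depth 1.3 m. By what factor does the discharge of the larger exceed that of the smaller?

13.2

Channel A: For a triangular section with side slope z = 2: A = zy² = 2×0.702² = 0.9856 m²; P = 2y√(1+z²) = 2×0.702×2.236 = 3.139 m. Hydraulic radius R = A/P = 0.9856/3.139 = 0.3139 m. Q_A = (1/0.023)·0.9856·0.3139^(2/3)·√0.008333 = 1.807 m³/s.
Channel B: With bottom width b = 2.82 m and side slope z = 1.9: A = (b + zy)y = (2.82 + 1.9×1.3)×1.3 = 6.877 m²; P = b + 2y√(1+z²) = 2.82 + 2×1.3×2.147 = 8.402 m. Hydraulic radius R = A/P = 6.877/8.402 = 0.8185 m. Q_B = (1/0.023)·6.877·0.8185^(2/3)·√0.008333 = 23.88 m³/s.
The larger discharge is 23.88 m³/s and the smaller is 1.807 m³/s; the ratio is 13.2.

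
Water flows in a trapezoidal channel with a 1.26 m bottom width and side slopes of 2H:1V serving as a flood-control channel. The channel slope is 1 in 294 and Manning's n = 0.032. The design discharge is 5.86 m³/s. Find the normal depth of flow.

y_n = 1.18 m

Manning's equation rearranged: A R^(2/3) = nQ / (1·√S) = 0.032 × 5.86 / (√0.003401) = 3.215.
Try y = 0.929 m: A R^(2/3) = 1.909 — too small.
Try y = 1.18 m: A R^(2/3) = 3.217 — ≈ 3.215.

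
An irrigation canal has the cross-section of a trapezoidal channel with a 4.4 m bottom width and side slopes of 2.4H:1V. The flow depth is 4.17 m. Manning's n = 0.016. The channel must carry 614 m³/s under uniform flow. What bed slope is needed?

With bottom width b = 4.4 m and side slope z = 2.4: A = (b + zy)y = (4.4 + 2.4×4.17)×4.17 = 60.08 m²; P = b + 2y√(1+z²) = 4.4 + 2×4.17×2.6 = 26.08 m.
Hydraulic radius R = A/P = 60.08/26.08 = 2.303 m.
From Manning's equation, S = [nQ / (1 A R^(2/3))]² = [0.016 × 614 / (1 × 60.08 × 2.303^(2/3))]² = 0.00879.

S = 0.00879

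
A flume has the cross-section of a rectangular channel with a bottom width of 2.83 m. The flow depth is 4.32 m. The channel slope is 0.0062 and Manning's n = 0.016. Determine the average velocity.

Flow area A = b·y = 2.83 × 4.32 = 12.23 m². Wetted perimeter P = b + 2y = 2.83 + 2×4.32 = 11.47 m.
Hydraulic radius R = A/P = 12.23/11.47 = 1.066 m.
From Manning's equation, V = (1/n) R^(2/3) S^(1/2) = (1/0.016) × 1.066^(2/3) × 0.0062^(1/2) = 5.14 m/s.

V = 5.14 m/s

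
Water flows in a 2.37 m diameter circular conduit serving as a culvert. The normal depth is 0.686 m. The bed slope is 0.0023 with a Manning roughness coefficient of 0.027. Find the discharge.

Q = 1.01 m³/s

For a circular section of diameter D = 2.37 m at depth y = 0.686 m, the central angle is θ = 2 arccos(1 − 2y/D) = 2.272 rad. Then A = (D²/8)(θ − sin θ) = 1.059 m² and P = Dθ/2 = 2.693 m.
Hydraulic radius R = A/P = 1.059/2.693 = 0.3933 m.
Manning's equation: Q = (1/n) A R^(2/3) S^(1/2) = (1/0.027) × 1.059 × 0.3933^(2/3) × 0.0023^(1/2) = 1.01 m³/s.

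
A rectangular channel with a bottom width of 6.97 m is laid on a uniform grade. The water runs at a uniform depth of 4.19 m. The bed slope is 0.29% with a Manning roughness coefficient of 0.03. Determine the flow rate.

Q = 80.5 m³/s

Flow area A = b·y = 6.97 × 4.19 = 29.2 m². Wetted perimeter P = b + 2y = 6.97 + 2×4.19 = 15.35 m.
Hydraulic radius R = A/P = 29.2/15.35 = 1.903 m.
Manning's equation: Q = (1/n) A R^(2/3) S^(1/2) = (1/0.03) × 29.2 × 1.903^(2/3) × 0.0029^(1/2) = 80.5 m³/s.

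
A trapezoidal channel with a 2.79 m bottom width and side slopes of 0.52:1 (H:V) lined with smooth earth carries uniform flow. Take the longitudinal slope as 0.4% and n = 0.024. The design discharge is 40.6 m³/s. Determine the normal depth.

y_n = 2.93 m

Manning's equation rearranged: A R^(2/3) = nQ / (1·√S) = 0.024 × 40.6 / (√0.004) = 15.41.
Try y = 3.64 m: A R^(2/3) = 22.83 — over.
Try y = 2.93 m: A R^(2/3) = 15.4 — matches.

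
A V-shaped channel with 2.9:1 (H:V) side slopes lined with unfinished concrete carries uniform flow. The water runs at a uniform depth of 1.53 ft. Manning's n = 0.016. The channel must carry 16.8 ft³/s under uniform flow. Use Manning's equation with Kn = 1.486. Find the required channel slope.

S = 0.00109

For a triangular section with side slope z = 2.9: A = zy² = 2.9×1.53² = 6.789 ft²; P = 2y√(1+z²) = 2×1.53×3.068 = 9.387 ft.
Hydraulic radius R = A/P = 6.789/9.387 = 0.7232 ft.
From Manning's equation, S = [nQ / (1.486 A R^(2/3))]² = [0.016 × 16.8 / (1.486 × 6.789 × 0.7232^(2/3))]² = 0.00109.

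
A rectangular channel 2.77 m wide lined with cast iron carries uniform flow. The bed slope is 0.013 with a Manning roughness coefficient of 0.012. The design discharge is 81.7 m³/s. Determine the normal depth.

y_n = 3.18 m

Manning's equation rearranged: A R^(2/3) = nQ / (1·√S) = 0.012 × 81.7 / (√0.013) = 8.599.
Try y = 3.9 m: A R^(2/3) = 10.96 — too large.
Try y = 2.38 m: A R^(2/3) = 6.033 — too small.
Try y = 3.18 m: A R^(2/3) = 8.601 — close enough.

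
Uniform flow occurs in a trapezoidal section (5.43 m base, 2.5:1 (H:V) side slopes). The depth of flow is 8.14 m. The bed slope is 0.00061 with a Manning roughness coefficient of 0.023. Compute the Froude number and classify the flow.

With bottom width b = 5.43 m and side slope z = 2.5: A = (b + zy)y = (5.43 + 2.5×8.14)×8.14 = 209.8 m²; P = b + 2y√(1+z²) = 5.43 + 2×8.14×2.693 = 49.27 m.
Hydraulic radius R = A/P = 209.8/49.27 = 4.26 m.
V = (1/n) R^(2/3) √S = (1/0.023) × 4.26^(2/3) × √0.00061 = 2.822 m/s. Hydraulic depth D_h = A/T = 209.8/46.13 = 4.549 m.
Froude number Fr = V/√(g·D_h) = 2.822/√(9.81×4.549) = 0.422, which is less than 1, so the flow is subcritical.

subcritical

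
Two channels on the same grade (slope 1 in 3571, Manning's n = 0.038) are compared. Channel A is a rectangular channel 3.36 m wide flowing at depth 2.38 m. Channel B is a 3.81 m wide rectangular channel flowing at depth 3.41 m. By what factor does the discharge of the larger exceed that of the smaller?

Channel A: Flow area A = b·y = 3.36 × 2.38 = 7.997 m². Wetted perimeter P = b + 2y = 3.36 + 2×2.38 = 8.12 m. Hydraulic radius R = A/P = 7.997/8.12 = 0.9848 m. Q_A = (1/0.038)·7.997·0.9848^(2/3)·√0.00028 = 3.486 m³/s.
Channel B: Flow area A = b·y = 3.81 × 3.41 = 12.99 m². Wetted perimeter P = b + 2y = 3.81 + 2×3.41 = 10.63 m. Hydraulic radius R = A/P = 12.99/10.63 = 1.222 m. Q_B = (1/0.038)·12.99·1.222^(2/3)·√0.00028 = 6.54 m³/s.
The larger discharge is 6.54 m³/s and the smaller is 3.486 m³/s; the ratio is 1.88.

1.88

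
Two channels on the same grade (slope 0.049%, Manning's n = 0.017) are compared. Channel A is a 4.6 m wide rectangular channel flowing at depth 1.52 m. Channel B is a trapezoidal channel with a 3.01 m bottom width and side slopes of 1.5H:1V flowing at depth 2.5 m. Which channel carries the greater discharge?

channel B

Channel A: Flow area A = b·y = 4.6 × 1.52 = 6.992 m². Wetted perimeter P = b + 2y = 4.6 + 2×1.52 = 7.64 m. Hydraulic radius R = A/P = 6.992/7.64 = 0.9152 m. Q_A = (1/0.017)·6.992·0.9152^(2/3)·√0.00049 = 8.582 m³/s.
Channel B: With bottom width b = 3.01 m and side slope z = 1.5: A = (b + zy)y = (3.01 + 1.5×2.5)×2.5 = 16.9 m²; P = b + 2y√(1+z²) = 3.01 + 2×2.5×1.803 = 12.02 m. Hydraulic radius R = A/P = 16.9/12.02 = 1.406 m. Q_B = (1/0.017)·16.9·1.406^(2/3)·√0.00049 = 27.61 m³/s.
Q_A = 8.582 m³/s vs Q_B = 27.61 m³/s, so channel B carries more.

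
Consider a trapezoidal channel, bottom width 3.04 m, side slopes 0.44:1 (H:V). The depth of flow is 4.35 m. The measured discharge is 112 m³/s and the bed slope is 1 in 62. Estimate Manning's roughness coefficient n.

With bottom width b = 3.04 m and side slope z = 0.44: A = (b + zy)y = (3.04 + 0.44×4.35)×4.35 = 21.55 m²; P = b + 2y√(1+z²) = 3.04 + 2×4.35×1.093 = 12.54 m.
Hydraulic radius R = A/P = 21.55/12.54 = 1.718 m.
Rearranging Manning's equation: n = (1/Q) A R^(2/3) S^(1/2) = (1/112) × 21.55 × 1.718^(2/3) × √0.01613 = 0.035.

n = 0.035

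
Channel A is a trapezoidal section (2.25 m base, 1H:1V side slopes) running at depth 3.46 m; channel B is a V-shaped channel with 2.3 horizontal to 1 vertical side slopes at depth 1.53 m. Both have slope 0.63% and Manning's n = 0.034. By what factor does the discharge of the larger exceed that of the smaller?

6.47

Channel A: With bottom width b = 2.25 m and side slope z = 1: A = (b + zy)y = (2.25 + 1×3.46)×3.46 = 19.76 m²; P = b + 2y√(1+z²) = 2.25 + 2×3.46×1.414 = 12.04 m. Hydraulic radius R = A/P = 19.76/12.04 = 1.641 m. Q_A = (1/0.034)·19.76·1.641^(2/3)·√0.0063 = 64.18 m³/s.
Channel B: For a triangular section with side slope z = 2.3: A = zy² = 2.3×1.53² = 5.384 m²; P = 2y√(1+z²) = 2×1.53×2.508 = 7.674 m. Hydraulic radius R = A/P = 5.384/7.674 = 0.7016 m. Q_B = (1/0.034)·5.384·0.7016^(2/3)·√0.0063 = 9.924 m³/s.
The larger discharge is 64.18 m³/s and the smaller is 9.924 m³/s; the ratio is 6.47.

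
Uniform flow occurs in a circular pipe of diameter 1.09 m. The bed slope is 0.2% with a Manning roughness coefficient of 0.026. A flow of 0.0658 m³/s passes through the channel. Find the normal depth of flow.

Manning's equation rearranged: A R^(2/3) = nQ / (1·√S) = 0.026 × 0.0658 / (√0.002) = 0.03825.
Try y = 0.2 m: A R^(2/3) = 0.02883 — too small.
Try y = 0.23 m: A R^(2/3) = 0.03827 — close enough.

y_n = 0.23 m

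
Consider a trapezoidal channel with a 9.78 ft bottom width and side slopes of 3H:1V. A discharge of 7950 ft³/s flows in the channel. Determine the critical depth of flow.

y_c = 11.9 ft

At critical depth, Q² T / (g A³) = 1, i.e. A³/T = Q²/g = 7950²/32.2 = 1963000.
At y = 9.33 ft: A³/T = 665500 — short.
At y = 14.8 ft: A³/T = 5230000 — over.
At y = 11.9 ft: A³/T = 1953000 — ≈ 1963000.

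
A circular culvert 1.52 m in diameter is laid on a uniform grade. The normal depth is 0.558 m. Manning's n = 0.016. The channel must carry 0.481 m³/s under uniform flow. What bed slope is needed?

For a circular section of diameter D = 1.52 m at depth y = 0.558 m, the central angle is θ = 2 arccos(1 − 2y/D) = 2.604 rad. Then A = (D²/8)(θ − sin θ) = 0.6039 m² and P = Dθ/2 = 1.979 m.
Hydraulic radius R = A/P = 0.6039/1.979 = 0.3052 m.
From Manning's equation, S = [nQ / (1 A R^(2/3))]² = [0.016 × 0.481 / (1 × 0.6039 × 0.3052^(2/3))]² = 0.00079.

S = 0.00079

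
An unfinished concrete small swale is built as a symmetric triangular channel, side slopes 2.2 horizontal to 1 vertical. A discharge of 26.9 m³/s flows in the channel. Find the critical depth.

y_c = 1.98 m

At critical depth, Q² T / (g A³) = 1, i.e. A³/T = Q²/g = 26.9²/9.81 = 73.76.
At y = 2.34 m: A³/T = 169.8 — too large.
At y = 1.74 m: A³/T = 38.6 — too small.
At y = 1.98 m: A³/T = 73.64 — matches.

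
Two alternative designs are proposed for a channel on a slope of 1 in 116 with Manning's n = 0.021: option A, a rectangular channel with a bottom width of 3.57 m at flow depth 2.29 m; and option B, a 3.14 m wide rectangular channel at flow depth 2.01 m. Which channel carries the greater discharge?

Channel A: Flow area A = b·y = 3.57 × 2.29 = 8.175 m². Wetted perimeter P = b + 2y = 3.57 + 2×2.29 = 8.15 m. Hydraulic radius R = A/P = 8.175/8.15 = 1.003 m. Q_A = (1/0.021)·8.175·1.003^(2/3)·√0.008621 = 36.22 m³/s.
Channel B: Flow area A = b·y = 3.14 × 2.01 = 6.311 m². Wetted perimeter P = b + 2y = 3.14 + 2×2.01 = 7.16 m. Hydraulic radius R = A/P = 6.311/7.16 = 0.8815 m. Q_B = (1/0.021)·6.311·0.8815^(2/3)·√0.008621 = 25.65 m³/s.
Q_A = 36.22 m³/s vs Q_B = 25.65 m³/s, so channel A carries more.

channel A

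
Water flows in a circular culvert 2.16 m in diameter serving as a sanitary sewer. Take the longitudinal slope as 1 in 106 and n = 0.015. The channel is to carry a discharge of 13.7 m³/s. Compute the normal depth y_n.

y_n = 1.56 m

Manning's equation rearranged: A R^(2/3) = nQ / (1·√S) = 0.015 × 13.7 / (√0.009434) = 2.116.
Trying y = 1.98 m: A R^(2/3) = 2.606 — high.
Trying y = 1.11 m: A R^(2/3) = 1.272 — low.
Trying y = 1.56 m: A R^(2/3) = 2.117 — ≈ 2.116.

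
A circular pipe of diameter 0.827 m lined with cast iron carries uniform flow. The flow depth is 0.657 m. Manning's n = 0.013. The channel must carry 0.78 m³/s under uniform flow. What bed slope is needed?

S = 0.00309

For a circular section of diameter D = 0.827 m at depth y = 0.657 m, the central angle is θ = 2 arccos(1 − 2y/D) = 4.401 rad. Then A = (D²/8)(θ − sin θ) = 0.4576 m² and P = Dθ/2 = 1.82 m.
Hydraulic radius R = A/P = 0.4576/1.82 = 0.2515 m.
From Manning's equation, S = [nQ / (1 A R^(2/3))]² = [0.013 × 0.78 / (1 × 0.4576 × 0.2515^(2/3))]² = 0.00309.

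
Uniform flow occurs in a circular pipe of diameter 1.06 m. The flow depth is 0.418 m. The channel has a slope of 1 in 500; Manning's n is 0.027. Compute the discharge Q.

For a circular section of diameter D = 1.06 m at depth y = 0.418 m, the central angle is θ = 2 arccos(1 − 2y/D) = 2.716 rad. Then A = (D²/8)(θ − sin θ) = 0.3234 m² and P = Dθ/2 = 1.439 m.
Hydraulic radius R = A/P = 0.3234/1.439 = 0.2247 m.
Manning's equation: Q = (1/n) A R^(2/3) S^(1/2) = (1/0.027) × 0.3234 × 0.2247^(2/3) × 0.002^(1/2) = 0.198 m³/s.

Q = 0.198 m³/s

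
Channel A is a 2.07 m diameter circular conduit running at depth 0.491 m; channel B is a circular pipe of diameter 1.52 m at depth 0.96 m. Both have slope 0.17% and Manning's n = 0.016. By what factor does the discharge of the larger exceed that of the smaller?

Channel A: For a circular section of diameter D = 2.07 m at depth y = 0.491 m, the central angle is θ = 2 arccos(1 − 2y/D) = 2.035 rad. Then A = (D²/8)(θ − sin θ) = 0.6108 m² and P = Dθ/2 = 2.106 m. Hydraulic radius R = A/P = 0.6108/2.106 = 0.2901 m. Q_A = (1/0.016)·0.6108·0.2901^(2/3)·√0.0017 = 0.6897 m³/s.
Channel B: For a circular section of diameter D = 1.52 m at depth y = 0.96 m, the central angle is θ = 2 arccos(1 − 2y/D) = 3.674 rad. Then A = (D²/8)(θ − sin θ) = 1.208 m² and P = Dθ/2 = 2.792 m. Hydraulic radius R = A/P = 1.208/2.792 = 0.4325 m. Q_B = (1/0.016)·1.208·0.4325^(2/3)·√0.0017 = 1.78 m³/s.
The larger discharge is 1.78 m³/s and the smaller is 0.6897 m³/s; the ratio is 2.58.

2.58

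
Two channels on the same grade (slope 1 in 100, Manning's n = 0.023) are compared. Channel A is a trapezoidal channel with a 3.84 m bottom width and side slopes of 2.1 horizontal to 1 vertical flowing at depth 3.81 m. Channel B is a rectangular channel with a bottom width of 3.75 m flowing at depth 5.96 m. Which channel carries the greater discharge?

Channel A: With bottom width b = 3.84 m and side slope z = 2.1: A = (b + zy)y = (3.84 + 2.1×3.81)×3.81 = 45.11 m²; P = b + 2y√(1+z²) = 3.84 + 2×3.81×2.326 = 21.56 m. Hydraulic radius R = A/P = 45.11/21.56 = 2.092 m. Q_A = (1/0.023)·45.11·2.092^(2/3)·√0.01 = 320.9 m³/s.
Channel B: Flow area A = b·y = 3.75 × 5.96 = 22.35 m². Wetted perimeter P = b + 2y = 3.75 + 2×5.96 = 15.67 m. Hydraulic radius R = A/P = 22.35/15.67 = 1.426 m. Q_B = (1/0.023)·22.35·1.426^(2/3)·√0.01 = 123.1 m³/s.
Q_A = 320.9 m³/s vs Q_B = 123.1 m³/s, so channel A carries more.

channel A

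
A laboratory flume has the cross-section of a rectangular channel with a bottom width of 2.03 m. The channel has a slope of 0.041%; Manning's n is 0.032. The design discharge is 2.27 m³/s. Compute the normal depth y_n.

Manning's equation rearranged: A R^(2/3) = nQ / (1·√S) = 0.032 × 2.27 / (√0.00041) = 3.587.
Trying y = 2.57 m: A R^(2/3) = 4.221 — high.
Trying y = 1.64 m: A R^(2/3) = 2.439 — low.
Trying y = 2.24 m: A R^(2/3) = 3.58 — matches.

y_n = 2.24 m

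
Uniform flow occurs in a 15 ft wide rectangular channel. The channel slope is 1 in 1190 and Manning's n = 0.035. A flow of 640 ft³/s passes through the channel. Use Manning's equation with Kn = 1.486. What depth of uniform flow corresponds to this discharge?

Manning's equation rearranged: A R^(2/3) = nQ / (1.486·√S) = 0.035 × 640 / (1.486 × √0.0008403) = 520.
Trying y = 15 ft: A R^(2/3) = 657.9 — over.
Trying y = 10.6 ft: A R^(2/3) = 426.4 — short.
Trying y = 12.4 ft: A R^(2/3) = 519.9 — ≈ 520.

y_n = 12.4 ft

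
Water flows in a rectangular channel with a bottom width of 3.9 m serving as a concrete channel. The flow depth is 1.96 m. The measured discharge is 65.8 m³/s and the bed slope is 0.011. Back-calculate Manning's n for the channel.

n = 0.012

Flow area A = b·y = 3.9 × 1.96 = 7.644 m². Wetted perimeter P = b + 2y = 3.9 + 2×1.96 = 7.82 m.
Hydraulic radius R = A/P = 7.644/7.82 = 0.9775 m.
Rearranging Manning's equation: n = (1/Q) A R^(2/3) S^(1/2) = (1/65.8) × 7.644 × 0.9775^(2/3) × √0.011 = 0.012.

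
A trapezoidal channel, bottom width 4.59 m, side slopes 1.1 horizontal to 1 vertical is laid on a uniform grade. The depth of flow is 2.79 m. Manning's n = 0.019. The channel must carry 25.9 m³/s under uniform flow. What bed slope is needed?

S = 0.00027

With bottom width b = 4.59 m and side slope z = 1.1: A = (b + zy)y = (4.59 + 1.1×2.79)×2.79 = 21.37 m²; P = b + 2y√(1+z²) = 4.59 + 2×2.79×1.487 = 12.89 m.
Hydraulic radius R = A/P = 21.37/12.89 = 1.658 m.
From Manning's equation, S = [nQ / (1 A R^(2/3))]² = [0.019 × 25.9 / (1 × 21.37 × 1.658^(2/3))]² = 0.00027.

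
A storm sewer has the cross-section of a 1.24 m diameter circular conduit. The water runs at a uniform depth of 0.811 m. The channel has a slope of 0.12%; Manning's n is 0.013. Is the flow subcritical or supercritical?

For a circular section of diameter D = 1.24 m at depth y = 0.811 m, the central angle is θ = 2 arccos(1 − 2y/D) = 3.768 rad. Then A = (D²/8)(θ − sin θ) = 0.8369 m² and P = Dθ/2 = 2.336 m.
Hydraulic radius R = A/P = 0.8369/2.336 = 0.3582 m.
V = (1/n) R^(2/3) √S = (1/0.013) × 0.3582^(2/3) × √0.0012 = 1.344 m/s. Hydraulic depth D_h = A/T = 0.8369/1.18 = 0.7094 m.
Froude number Fr = V/√(g·D_h) = 1.344/√(9.81×0.7094) = 0.509, which is less than 1, so the flow is subcritical.

subcritical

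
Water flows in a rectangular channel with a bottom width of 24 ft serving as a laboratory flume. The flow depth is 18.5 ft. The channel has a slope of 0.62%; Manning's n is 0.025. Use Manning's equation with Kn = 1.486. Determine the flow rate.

Q = 7800 ft³/s

Flow area A = b·y = 24 × 18.5 = 444 ft². Wetted perimeter P = b + 2y = 24 + 2×18.5 = 61 ft.
Hydraulic radius R = A/P = 444/61 = 7.279 ft.
Manning's equation: Q = (1.486/n) A R^(2/3) S^(1/2) = (1.486/0.025) × 444 × 7.279^(2/3) × 0.0062^(1/2) = 7800 ft³/s.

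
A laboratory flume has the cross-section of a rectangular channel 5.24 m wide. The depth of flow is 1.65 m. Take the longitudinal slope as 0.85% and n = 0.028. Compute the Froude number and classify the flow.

Flow area A = b·y = 5.24 × 1.65 = 8.646 m². Wetted perimeter P = b + 2y = 5.24 + 2×1.65 = 8.54 m.
Hydraulic radius R = A/P = 8.646/8.54 = 1.012 m.
V = (1/n) R^(2/3) √S = (1/0.028) × 1.012^(2/3) × √0.0085 = 3.32 m/s. Hydraulic depth D_h = A/T = 8.646/5.24 = 1.65 m.
Froude number Fr = V/√(g·D_h) = 3.32/√(9.81×1.65) = 0.825, which is less than 1, so the flow is subcritical.

subcritical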